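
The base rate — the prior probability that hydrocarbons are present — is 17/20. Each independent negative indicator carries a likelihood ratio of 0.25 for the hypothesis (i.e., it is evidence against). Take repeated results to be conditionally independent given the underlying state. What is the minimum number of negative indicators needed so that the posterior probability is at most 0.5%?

Prior odds = 0.85/0.15 = 17/3.
Likelihood ratio per negative indicator = 0.25.
Target odds: 0.005 ÷ 0.995 = 1/199.
Require 0.25ⁿ ≤ 1/199 ÷ (17/3) = 3/3383.
0.25⁵ = 1/1024 is still above 3/3383 but 0.25⁶ = 1/4096 is at or below it, so n = 6.

6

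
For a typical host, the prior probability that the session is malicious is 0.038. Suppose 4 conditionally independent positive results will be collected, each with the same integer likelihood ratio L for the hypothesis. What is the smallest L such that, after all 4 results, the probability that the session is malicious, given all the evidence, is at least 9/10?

Prior odds = 0.038/0.962 = 19/481.
Target odds = 0.9/0.1 = 9.
Need L⁴ ≥ 9 ÷ (19/481) = 4329/19.
3⁴ = 81 < 4329/19 ≤ 256 = 4⁴, so L = 4.

4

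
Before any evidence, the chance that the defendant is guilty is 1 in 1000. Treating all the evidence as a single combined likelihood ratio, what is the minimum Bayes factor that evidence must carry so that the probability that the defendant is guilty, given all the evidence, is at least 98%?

Prior odds = 0.001/0.999 = 1/999.
Target odds = 0.98/0.02 = 49.
Required Bayes factor = 49 ÷ (1/999) = 48951.

48951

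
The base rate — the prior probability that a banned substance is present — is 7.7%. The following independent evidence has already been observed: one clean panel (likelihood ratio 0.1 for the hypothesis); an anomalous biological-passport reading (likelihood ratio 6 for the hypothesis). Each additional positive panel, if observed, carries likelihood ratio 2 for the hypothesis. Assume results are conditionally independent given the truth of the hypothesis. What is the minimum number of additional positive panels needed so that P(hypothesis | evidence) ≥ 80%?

7

Prior odds = 0.077/0.923 = 77/923.
Combined Bayes factor of the evidence already in hand = 0.1 × 6 = 0.6.
Odds after that evidence = (77/923) × 0.6 = 231/4615.
Target odds = 0.8/0.2 = 4.
Need 2ⁿ ≥ 4 ÷ (231/4615) = 18460/231.
2⁶ = 64 falls short of 18460/231 but 2⁷ = 128 reaches it, so n = 7.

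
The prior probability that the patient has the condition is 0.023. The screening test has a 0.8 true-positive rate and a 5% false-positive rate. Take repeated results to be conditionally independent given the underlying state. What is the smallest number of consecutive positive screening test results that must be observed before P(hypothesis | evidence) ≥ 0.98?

3

Prior odds = 0.023/0.977 = 23/977.
Likelihood ratio of a positive result = 0.8/0.05 = 16.
Target posterior odds = 0.98/0.02 = 49.
Need (23/977) × 16ⁿ ≥ 49, i.e. 16ⁿ ≥ 47873/23.
16² = 256 falls short of 47873/23 but 16³ = 4096 reaches it, so n = 3.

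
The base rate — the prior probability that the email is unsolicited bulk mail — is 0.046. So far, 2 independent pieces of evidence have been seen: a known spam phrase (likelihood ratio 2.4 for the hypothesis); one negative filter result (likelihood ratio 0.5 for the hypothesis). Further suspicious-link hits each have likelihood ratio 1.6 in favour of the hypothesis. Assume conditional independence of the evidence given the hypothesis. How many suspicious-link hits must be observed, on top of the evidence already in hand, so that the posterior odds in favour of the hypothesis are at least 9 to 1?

Prior odds = 0.046/0.954 = 23/477.
Combined Bayes factor of the evidence already in hand = 2.4 × 0.5 = 1.2.
Odds after that evidence = (23/477) × 1.2 = 46/795.
Target odds = 9.
Need 1.6ⁿ ≥ 9 ÷ (46/795) = 7155/46.
1.6¹⁰ ≈109.951 falls short of 7155/46 but 1.6¹¹ ≈175.922 reaches it, so n = 11.

11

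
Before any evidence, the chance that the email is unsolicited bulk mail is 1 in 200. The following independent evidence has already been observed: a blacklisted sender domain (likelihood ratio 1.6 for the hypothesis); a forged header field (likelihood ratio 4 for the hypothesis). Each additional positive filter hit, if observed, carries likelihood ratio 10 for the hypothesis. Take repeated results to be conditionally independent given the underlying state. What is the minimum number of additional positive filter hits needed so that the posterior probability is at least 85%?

3

Prior odds = 0.005/0.995 = 1/199.
Combined Bayes factor of the evidence already in hand = 1.6 × 4 = 6.4.
Odds after that evidence = (1/199) × 6.4 = 32/995.
Target odds = 0.85/0.15 = 17/3.
Need 10ⁿ ≥ 17/3 ÷ (32/995) = 16915/96.
10² = 100 falls short of 16915/96 but 10³ = 1000 reaches it, so n = 3.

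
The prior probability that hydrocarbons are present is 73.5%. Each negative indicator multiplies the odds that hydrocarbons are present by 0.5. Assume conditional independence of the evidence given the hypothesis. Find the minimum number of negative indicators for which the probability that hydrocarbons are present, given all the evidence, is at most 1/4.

4

Prior odds: 0.735 ÷ 0.265 = 147/53.
Likelihood ratio per negative indicator = 0.5.
Target posterior odds = 0.25/0.75 = 1/3.
Need (147/53) × 0.5ⁿ ≤ 1/3, i.e. 0.5ⁿ ≤ 53/441.
0.5³ = 0.125 is still above 53/441 but 0.5⁴ = 0.0625 is at or below it, so n = 4.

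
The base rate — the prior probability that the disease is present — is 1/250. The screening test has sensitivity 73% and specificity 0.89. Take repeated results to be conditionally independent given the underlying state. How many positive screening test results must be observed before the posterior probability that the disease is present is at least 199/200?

6

Prior odds: 0.004 ÷ 0.996 = 1/249.
False-positive rate = 1 − 0.89 = 0.11; likelihood ratio of a positive = 0.73/0.11 = 73/11.
Target odds: 0.995 ÷ 0.005 = 199.
Require (73/11)ⁿ ≥ 199 ÷ (1/249) = 49551.
(73/11)⁵ ≈12872.1 falls short of 49551 but (73/11)⁶ ≈85424.2 reaches it, so n = 6.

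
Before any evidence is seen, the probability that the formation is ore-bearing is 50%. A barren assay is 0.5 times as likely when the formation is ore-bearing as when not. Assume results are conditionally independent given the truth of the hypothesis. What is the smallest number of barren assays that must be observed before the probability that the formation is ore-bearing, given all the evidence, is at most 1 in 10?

Prior odds = 0.5/0.5 = 1.
Likelihood ratio per barren assay = 0.5.
Target odds: 0.1 ÷ 0.9 = 1/9.
Require 0.5ⁿ ≤ 1/9 ÷ 1 = 1/9.
0.5³ = 0.125 is still above 1/9 but 0.5⁴ = 0.0625 is at or below it, so n = 4.

4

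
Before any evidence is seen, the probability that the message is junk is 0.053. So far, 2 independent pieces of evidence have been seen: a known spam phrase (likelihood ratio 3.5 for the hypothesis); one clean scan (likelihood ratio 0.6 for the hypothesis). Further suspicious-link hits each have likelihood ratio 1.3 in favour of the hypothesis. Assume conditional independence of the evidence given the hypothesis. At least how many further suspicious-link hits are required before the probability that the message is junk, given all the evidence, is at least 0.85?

15

Prior odds = 0.053/0.947 = 53/947.
Combined Bayes factor of the evidence already in hand = 3.5 × 0.6 = 2.1.
Odds after that evidence = (53/947) × 2.1 = 1113/9470.
Target odds = 0.85/0.15 = 17/3.
Need 1.3ⁿ ≥ 17/3 ÷ (1113/9470) = 160990/3339.
1.3¹⁴ ≈39.3738 falls short of 160990/3339 but 1.3¹⁵ ≈51.1859 reaches it, so n = 15.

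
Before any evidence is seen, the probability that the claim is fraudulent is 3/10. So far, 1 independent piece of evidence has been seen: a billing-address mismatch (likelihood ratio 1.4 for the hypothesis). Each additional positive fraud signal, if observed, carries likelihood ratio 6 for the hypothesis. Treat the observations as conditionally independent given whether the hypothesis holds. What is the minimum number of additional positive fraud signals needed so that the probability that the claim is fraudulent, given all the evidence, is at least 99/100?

3

Prior odds = 0.3/0.7 = 3/7.
Bayes factor of the evidence already in hand = 1.4.
Odds after that evidence = (3/7) × 1.4 = 0.6.
Target odds = 0.99/0.01 = 99.
Need 6ⁿ ≥ 99 ÷ 0.6 = 165.
6² = 36 falls short of 165 but 6³ = 216 reaches it, so n = 3.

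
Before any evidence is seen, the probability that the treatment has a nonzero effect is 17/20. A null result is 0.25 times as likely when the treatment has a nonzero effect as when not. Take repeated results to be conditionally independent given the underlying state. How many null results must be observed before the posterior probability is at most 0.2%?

Prior odds = 0.85/0.15 = 17/3.
Likelihood ratio per null result = 0.25.
Target posterior odds = 0.002/0.998 = 1/499.
Require 0.25ⁿ ≤ 1/499 ÷ (17/3) = 3/8483.
0.25⁵ = 1/1024 is still above 3/8483 but 0.25⁶ = 1/4096 is at or below it, so n = 6.

6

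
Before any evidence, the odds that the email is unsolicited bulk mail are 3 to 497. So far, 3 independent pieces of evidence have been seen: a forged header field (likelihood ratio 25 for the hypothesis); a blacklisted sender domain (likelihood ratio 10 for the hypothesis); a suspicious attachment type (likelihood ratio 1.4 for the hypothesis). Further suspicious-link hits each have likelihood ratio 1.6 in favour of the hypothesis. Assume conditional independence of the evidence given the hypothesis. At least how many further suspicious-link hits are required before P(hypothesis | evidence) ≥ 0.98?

Prior odds = 3/497.
Combined Bayes factor of the evidence already in hand = 25 × 10 × 1.4 = 350.
Odds after that evidence = (3/497) × 350 = 150/71.
Target odds = 0.98/0.02 = 49.
Need 1.6ⁿ ≥ 49 ÷ (150/71) = 3479/150.
1.6⁶ = 262144/15625 falls short of 3479/150 but 1.6⁷ = 2097152/78125 reaches it, so n = 7.

7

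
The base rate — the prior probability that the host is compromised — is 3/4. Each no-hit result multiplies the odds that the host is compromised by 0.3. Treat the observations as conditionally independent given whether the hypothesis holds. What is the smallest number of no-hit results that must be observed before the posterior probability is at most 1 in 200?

6

Prior odds: 0.75 ÷ 0.25 = 3.
Likelihood ratio per no-hit result = 0.3.
Target odds: 0.005 ÷ 0.995 = 1/199.
Need 3 × 0.3ⁿ ≤ 1/199, i.e. 0.3ⁿ ≤ 1/597.
0.3⁵ = 243/100000 is still above 1/597 but 0.3⁶ = 729/1000000 is at or below it, so n = 6.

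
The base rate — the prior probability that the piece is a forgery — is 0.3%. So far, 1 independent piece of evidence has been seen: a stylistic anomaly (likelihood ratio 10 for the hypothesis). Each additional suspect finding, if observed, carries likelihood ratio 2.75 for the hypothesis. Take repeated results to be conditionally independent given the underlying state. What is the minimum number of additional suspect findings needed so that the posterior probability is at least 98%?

Prior odds = 0.003/0.997 = 3/997.
Bayes factor of the evidence already in hand = 10.
Odds after that evidence = (3/997) × 10 = 30/997.
Target odds = 0.98/0.02 = 49.
Need 2.75ⁿ ≥ 49 ÷ (30/997) = 48853/30.
2.75⁷ = 19487171/16384 falls short of 48853/30 but 2.75⁸ = 214358881/65536 reaches it, so n = 8.

8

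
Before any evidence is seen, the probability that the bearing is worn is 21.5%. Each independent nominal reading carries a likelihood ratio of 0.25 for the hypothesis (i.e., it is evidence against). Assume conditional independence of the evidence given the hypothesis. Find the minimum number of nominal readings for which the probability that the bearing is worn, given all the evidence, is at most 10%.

Prior odds = 0.215/0.785 = 43/157.
Likelihood ratio per nominal reading = 0.25.
Target odds: 0.1 ÷ 0.9 = 1/9.
Need (43/157) × 0.25ⁿ ≤ 1/9, i.e. 0.25ⁿ ≤ 157/387.
0.25¹ = 0.25, which is already at or below the required 157/387; so n = 1.

1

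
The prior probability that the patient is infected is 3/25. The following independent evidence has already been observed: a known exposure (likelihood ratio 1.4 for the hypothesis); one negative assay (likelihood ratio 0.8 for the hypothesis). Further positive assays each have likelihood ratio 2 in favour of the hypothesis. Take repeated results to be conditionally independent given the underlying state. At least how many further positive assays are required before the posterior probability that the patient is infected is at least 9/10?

Prior odds = 0.12/0.88 = 3/22.
Combined Bayes factor of the evidence already in hand = 1.4 × 0.8 = 1.12.
Odds after that evidence = (3/22) × 1.12 = 42/275.
Target odds = 0.9/0.1 = 9.
Need 2ⁿ ≥ 9 ÷ (42/275) = 825/14.
2⁵ = 32 falls short of 825/14 but 2⁶ = 64 reaches it, so n = 6.

6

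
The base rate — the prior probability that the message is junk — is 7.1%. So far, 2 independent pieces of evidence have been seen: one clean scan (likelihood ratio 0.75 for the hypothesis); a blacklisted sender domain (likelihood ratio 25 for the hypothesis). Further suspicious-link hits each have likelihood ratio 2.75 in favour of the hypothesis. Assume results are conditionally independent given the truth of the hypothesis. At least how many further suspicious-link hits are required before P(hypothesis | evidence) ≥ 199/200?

Prior odds = 0.071/0.929 = 71/929.
Combined Bayes factor of the evidence already in hand = 0.75 × 25 = 18.75.
Odds after that evidence = (71/929) × 18.75 = 5325/3716.
Target odds = 0.995/0.005 = 199.
Need 2.75ⁿ ≥ 199 ÷ (5325/3716) = 739484/5325.
2.75⁴ = 57.19140625 falls short of 739484/5325 but 2.75⁵ = 161051/1024 reaches it, so n = 5.

5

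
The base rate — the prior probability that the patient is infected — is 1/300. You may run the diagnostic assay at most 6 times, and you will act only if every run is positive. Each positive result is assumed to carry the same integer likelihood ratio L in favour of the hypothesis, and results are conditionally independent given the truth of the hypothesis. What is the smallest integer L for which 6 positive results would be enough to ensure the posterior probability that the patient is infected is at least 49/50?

5

Prior odds = (1/300)/(299/300) = 1/299.
Target odds = 0.98/0.02 = 49.
Need L⁶ ≥ 49 ÷ (1/299) = 14651.
4⁶ = 4096 < 14651 ≤ 15625 = 5⁶, so L = 5.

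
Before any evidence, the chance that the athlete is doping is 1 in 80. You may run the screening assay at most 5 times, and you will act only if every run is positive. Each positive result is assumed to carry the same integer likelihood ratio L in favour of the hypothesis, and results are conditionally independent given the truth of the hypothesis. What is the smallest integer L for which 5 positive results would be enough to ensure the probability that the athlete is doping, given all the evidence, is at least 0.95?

5

Prior odds = 0.0125/0.9875 = 1/79.
Target odds = 0.95/0.05 = 19.
Need L⁵ ≥ 19 ÷ (1/79) = 1501.
4⁵ = 1024 < 1501 ≤ 3125 = 5⁵, so L = 5.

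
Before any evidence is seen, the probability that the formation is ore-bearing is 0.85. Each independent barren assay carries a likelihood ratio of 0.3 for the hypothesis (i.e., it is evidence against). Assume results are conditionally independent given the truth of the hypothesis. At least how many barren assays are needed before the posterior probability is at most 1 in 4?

3

Prior odds = 0.85/0.15 = 17/3.
Likelihood ratio per barren assay = 0.3.
Target posterior odds = 0.25/0.75 = 1/3.
Require 0.3ⁿ ≤ 1/3 ÷ (17/3) = 1/17.
0.3² = 0.09 is still above 1/17 but 0.3³ = 0.027 is at or below it, so n = 3.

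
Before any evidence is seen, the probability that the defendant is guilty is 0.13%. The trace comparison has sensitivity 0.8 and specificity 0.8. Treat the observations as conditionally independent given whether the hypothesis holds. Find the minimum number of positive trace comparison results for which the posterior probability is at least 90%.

Prior odds: 0.0013 ÷ 0.9987 = 13/9987.
False-positive rate = 1 − 0.8 = 0.2; likelihood ratio of a positive = 0.8/0.2 = 4.
Target odds: 0.9 ÷ 0.1 = 9.
Need (13/9987) × 4ⁿ ≥ 9, i.e. 4ⁿ ≥ 89883/13.
4⁶ = 4096 falls short of 89883/13 but 4⁷ = 16384 reaches it, so n = 7.

7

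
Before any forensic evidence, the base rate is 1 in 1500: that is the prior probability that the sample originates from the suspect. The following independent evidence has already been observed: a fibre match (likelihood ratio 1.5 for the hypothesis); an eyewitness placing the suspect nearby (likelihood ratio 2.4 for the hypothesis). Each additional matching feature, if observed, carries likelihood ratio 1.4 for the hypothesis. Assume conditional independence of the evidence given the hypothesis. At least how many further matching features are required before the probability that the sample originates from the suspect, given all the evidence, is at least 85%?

Prior odds = (1/1500)/(1499/1500) = 1/1499.
Combined Bayes factor of the evidence already in hand = 1.5 × 2.4 = 3.6.
Odds after that evidence = (1/1499) × 3.6 = 18/7495.
Target odds = 0.85/0.15 = 17/3.
Need 1.4ⁿ ≥ 17/3 ÷ (18/7495) = 127415/54.
1.4²³ ≈2295.86 falls short of 127415/54 but 1.4²⁴ ≈3214.2 reaches it, so n = 24.

24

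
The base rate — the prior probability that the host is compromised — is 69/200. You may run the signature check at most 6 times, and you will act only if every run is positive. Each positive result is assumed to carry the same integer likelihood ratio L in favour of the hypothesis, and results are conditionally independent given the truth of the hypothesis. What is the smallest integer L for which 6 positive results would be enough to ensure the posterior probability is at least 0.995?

3

Prior odds = 0.345/0.655 = 69/131.
Target odds = 0.995/0.005 = 199.
Need L⁶ ≥ 199 ÷ (69/131) = 26069/69.
2⁶ = 64 < 26069/69 ≤ 729 = 3⁶, so L = 3.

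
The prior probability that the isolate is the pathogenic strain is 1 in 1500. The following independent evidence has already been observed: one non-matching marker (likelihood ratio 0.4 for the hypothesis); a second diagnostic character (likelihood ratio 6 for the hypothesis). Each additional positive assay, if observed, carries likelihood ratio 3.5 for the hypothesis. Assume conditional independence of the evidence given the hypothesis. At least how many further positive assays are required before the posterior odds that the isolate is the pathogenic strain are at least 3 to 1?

7

Prior odds = (1/1500)/(1499/1500) = 1/1499.
Combined Bayes factor of the evidence already in hand = 0.4 × 6 = 2.4.
Odds after that evidence = (1/1499) × 2.4 = 12/7495.
Target odds = 3.
Need 3.5ⁿ ≥ 3 ÷ (12/7495) = 1873.75.
3.5⁶ = 1838.265625 falls short of 1873.75 but 3.5⁷ = 823543/128 reaches it, so n = 7.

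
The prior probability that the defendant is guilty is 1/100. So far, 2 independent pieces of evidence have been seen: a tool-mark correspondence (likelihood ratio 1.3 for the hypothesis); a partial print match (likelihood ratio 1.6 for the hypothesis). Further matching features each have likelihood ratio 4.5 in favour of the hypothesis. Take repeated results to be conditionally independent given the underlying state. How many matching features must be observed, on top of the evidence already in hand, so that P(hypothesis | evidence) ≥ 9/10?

5

Prior odds = 0.01/0.99 = 1/99.
Combined Bayes factor of the evidence already in hand = 1.3 × 1.6 = 2.08.
Odds after that evidence = (1/99) × 2.08 = 52/2475.
Target odds = 0.9/0.1 = 9.
Need 4.5ⁿ ≥ 9 ÷ (52/2475) = 22275/52.
4.5⁴ = 410.0625 falls short of 22275/52 but 4.5⁵ = 1845.28125 reaches it, so n = 5.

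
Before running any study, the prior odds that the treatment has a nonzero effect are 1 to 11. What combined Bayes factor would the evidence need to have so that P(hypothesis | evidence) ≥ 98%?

Prior odds = 1/11.
Target odds = 0.98/0.02 = 49.
Required Bayes factor = 49 ÷ (1/11) = 539.

539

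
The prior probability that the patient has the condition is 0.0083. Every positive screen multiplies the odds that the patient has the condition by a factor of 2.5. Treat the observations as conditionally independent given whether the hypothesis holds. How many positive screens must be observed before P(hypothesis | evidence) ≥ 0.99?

Prior odds: 0.0083 ÷ 0.9917 = 83/9917.
Likelihood ratio per positive screen = 2.5.
Target posterior odds = 0.99/0.01 = 99.
Require 2.5ⁿ ≥ 99 ÷ (83/9917) = 981783/83.
2.5¹⁰ = 9765625/1024 falls short of 981783/83 but 2.5¹¹ = 48828125/2048 reaches it, so n = 11.

11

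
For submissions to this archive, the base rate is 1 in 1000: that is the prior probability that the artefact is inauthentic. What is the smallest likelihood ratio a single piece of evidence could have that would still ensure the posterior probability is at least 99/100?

98901

Prior odds = 0.001/0.999 = 1/999.
Target odds = 0.99/0.01 = 99.
Required Bayes factor = 99 ÷ (1/999) = 98901.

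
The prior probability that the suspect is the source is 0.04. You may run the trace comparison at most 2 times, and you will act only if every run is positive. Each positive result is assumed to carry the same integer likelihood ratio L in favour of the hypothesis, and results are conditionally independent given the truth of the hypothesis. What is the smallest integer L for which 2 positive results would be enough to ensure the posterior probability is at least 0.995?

70

Prior odds = 0.04/0.96 = 1/24.
Target odds = 0.995/0.005 = 199.
Need L² ≥ 199 ÷ (1/24) = 4776.
69² = 4761 < 4776 ≤ 4900 = 70², so L = 70.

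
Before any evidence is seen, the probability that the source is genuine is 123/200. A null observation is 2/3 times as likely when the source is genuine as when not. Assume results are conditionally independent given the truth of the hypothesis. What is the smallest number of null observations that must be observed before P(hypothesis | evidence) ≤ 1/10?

Prior odds: 0.615 ÷ 0.385 = 123/77.
Likelihood ratio per null observation = 2/3.
Target odds: 0.1 ÷ 0.9 = 1/9.
Need (123/77) × (2/3)ⁿ ≤ 1/9, i.e. (2/3)ⁿ ≤ 77/1107.
(2/3)⁶ = 64/729 is still above 77/1107 but (2/3)⁷ = 128/2187 is at or below it, so n = 7.

7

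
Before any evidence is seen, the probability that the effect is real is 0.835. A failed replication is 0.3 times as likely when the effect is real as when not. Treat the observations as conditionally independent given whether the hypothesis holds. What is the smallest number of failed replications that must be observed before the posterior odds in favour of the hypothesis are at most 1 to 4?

3

Prior odds: 0.835 ÷ 0.165 = 167/33.
Likelihood ratio per failed replication = 0.3.
Target odds = 0.25.
Require 0.3ⁿ ≤ 0.25 ÷ (167/33) = 33/668.
0.3² = 0.09 is still above 33/668 but 0.3³ = 0.027 is at or below it, so n = 3.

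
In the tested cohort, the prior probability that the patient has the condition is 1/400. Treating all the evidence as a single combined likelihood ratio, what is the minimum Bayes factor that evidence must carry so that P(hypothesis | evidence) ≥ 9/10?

3591

Prior odds = 0.0025/0.9975 = 1/399.
Target odds = 0.9/0.1 = 9.
Required Bayes factor = 9 ÷ (1/399) = 3591.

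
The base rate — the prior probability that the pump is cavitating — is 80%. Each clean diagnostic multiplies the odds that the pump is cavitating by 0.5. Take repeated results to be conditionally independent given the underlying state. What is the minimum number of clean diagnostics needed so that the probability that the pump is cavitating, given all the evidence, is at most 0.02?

8

Prior odds: 0.8 ÷ 0.2 = 4.
Likelihood ratio per clean diagnostic = 0.5.
Target odds: 0.02 ÷ 0.98 = 1/49.
Require 0.5ⁿ ≤ 1/49 ÷ 4 = 1/196.
0.5⁷ = 0.0078125 is still above 1/196 but 0.5⁸ = 0.00390625 is at or below it, so n = 8.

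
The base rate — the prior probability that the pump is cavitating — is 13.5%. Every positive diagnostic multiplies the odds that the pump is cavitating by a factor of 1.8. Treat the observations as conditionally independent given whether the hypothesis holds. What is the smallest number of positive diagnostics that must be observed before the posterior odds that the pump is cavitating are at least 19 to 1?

9

Prior odds = 0.135/0.865 = 27/173.
Likelihood ratio per positive diagnostic = 1.8.
Target odds = 19.
Require 1.8ⁿ ≥ 19 ÷ (27/173) = 3287/27.
1.8⁸ = 43046721/390625 falls short of 3287/27 but 1.8⁹ = 387420489/1953125 reaches it, so n = 9.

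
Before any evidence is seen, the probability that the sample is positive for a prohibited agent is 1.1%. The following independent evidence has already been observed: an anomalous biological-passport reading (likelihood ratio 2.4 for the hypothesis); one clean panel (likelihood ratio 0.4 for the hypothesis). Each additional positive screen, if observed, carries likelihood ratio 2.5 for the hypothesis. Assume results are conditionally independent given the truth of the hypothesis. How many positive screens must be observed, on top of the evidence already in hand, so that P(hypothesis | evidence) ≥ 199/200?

11

Prior odds = 0.011/0.989 = 11/989.
Combined Bayes factor of the evidence already in hand = 2.4 × 0.4 = 0.96.
Odds after that evidence = (11/989) × 0.96 = 264/24725.
Target odds = 0.995/0.005 = 199.
Need 2.5ⁿ ≥ 199 ÷ (264/24725) = 4920275/264.
2.5¹⁰ = 9765625/1024 falls short of 4920275/264 but 2.5¹¹ = 48828125/2048 reaches it, so n = 11.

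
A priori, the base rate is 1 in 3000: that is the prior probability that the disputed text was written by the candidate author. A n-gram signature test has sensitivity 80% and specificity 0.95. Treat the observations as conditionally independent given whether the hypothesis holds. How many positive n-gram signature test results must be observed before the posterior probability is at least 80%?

Prior odds = (1/3000)/(2999/3000) = 1/2999.
False-positive rate = 1 − 0.95 = 0.05; likelihood ratio of a positive = 0.8/0.05 = 16.
Target posterior odds = 0.8/0.2 = 4.
Require 16ⁿ ≥ 4 ÷ (1/2999) = 11996.
16³ = 4096 falls short of 11996 but 16⁴ = 65536 reaches it, so n = 4.

4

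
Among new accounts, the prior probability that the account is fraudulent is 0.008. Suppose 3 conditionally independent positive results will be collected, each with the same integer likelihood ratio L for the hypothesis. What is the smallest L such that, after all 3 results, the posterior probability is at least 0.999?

50

Prior odds = 0.008/0.992 = 1/124.
Target odds = 0.999/0.001 = 999.
Need L³ ≥ 999 ÷ (1/124) = 123876.
49³ = 117649 < 123876 ≤ 125000 = 50³, so L = 50.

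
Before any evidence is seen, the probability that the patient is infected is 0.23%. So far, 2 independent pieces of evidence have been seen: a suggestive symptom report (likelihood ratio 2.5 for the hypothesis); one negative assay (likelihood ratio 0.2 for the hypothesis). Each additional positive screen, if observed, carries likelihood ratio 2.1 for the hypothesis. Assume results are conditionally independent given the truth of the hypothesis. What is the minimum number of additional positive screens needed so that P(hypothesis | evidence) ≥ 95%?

Prior odds = 0.0023/0.9977 = 23/9977.
Combined Bayes factor of the evidence already in hand = 2.5 × 0.2 = 0.5.
Odds after that evidence = (23/9977) × 0.5 = 23/19954.
Target odds = 0.95/0.05 = 19.
Need 2.1ⁿ ≥ 19 ÷ (23/19954) = 379126/23.
2.1¹³ ≈15447.2 falls short of 379126/23 but 2.1¹⁴ ≈32439.2 reaches it, so n = 14.

14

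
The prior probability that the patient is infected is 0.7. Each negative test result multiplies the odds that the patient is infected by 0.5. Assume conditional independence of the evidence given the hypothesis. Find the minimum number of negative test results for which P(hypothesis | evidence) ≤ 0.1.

5

Prior odds: 0.7 ÷ 0.3 = 7/3.
Likelihood ratio per negative test result = 0.5.
Target odds: 0.1 ÷ 0.9 = 1/9.
Require 0.5ⁿ ≤ 1/9 ÷ (7/3) = 1/21.
0.5⁴ = 0.0625 is still above 1/21 but 0.5⁵ = 0.03125 is at or below it, so n = 5.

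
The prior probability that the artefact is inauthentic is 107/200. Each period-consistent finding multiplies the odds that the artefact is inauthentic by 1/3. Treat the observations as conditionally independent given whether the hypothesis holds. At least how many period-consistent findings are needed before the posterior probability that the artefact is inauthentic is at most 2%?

4

Prior odds: 0.535 ÷ 0.465 = 107/93.
Likelihood ratio per period-consistent finding = 1/3.
Target odds: 0.02 ÷ 0.98 = 1/49.
Need (107/93) × (1/3)ⁿ ≤ 1/49, i.e. (1/3)ⁿ ≤ 93/5243.
(1/3)³ = 1/27 is still above 93/5243 but (1/3)⁴ = 1/81 is at or below it, so n = 4.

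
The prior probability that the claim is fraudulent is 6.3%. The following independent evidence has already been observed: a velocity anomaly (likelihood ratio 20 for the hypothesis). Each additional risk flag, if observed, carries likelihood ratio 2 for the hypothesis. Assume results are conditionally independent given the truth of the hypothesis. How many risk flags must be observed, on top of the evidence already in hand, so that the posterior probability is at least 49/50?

Prior odds = 0.063/0.937 = 63/937.
Bayes factor of the evidence already in hand = 20.
Odds after that evidence = (63/937) × 20 = 1260/937.
Target odds = 0.98/0.02 = 49.
Need 2ⁿ ≥ 49 ÷ (1260/937) = 6559/180.
2⁵ = 32 falls short of 6559/180 but 2⁶ = 64 reaches it, so n = 6.

6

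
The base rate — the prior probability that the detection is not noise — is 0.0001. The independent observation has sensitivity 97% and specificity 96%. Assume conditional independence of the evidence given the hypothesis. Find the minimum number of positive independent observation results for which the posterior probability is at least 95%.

Prior odds: 0.0001 ÷ 0.9999 = 1/9999.
False-positive rate = 1 − 0.96 = 0.04; likelihood ratio of a positive = 0.97/0.04 = 24.25.
Target odds: 0.95 ÷ 0.05 = 19.
Need (1/9999) × 24.25ⁿ ≥ 19, i.e. 24.25ⁿ ≥ 189981.
24.25³ = 912673/64 falls short of 189981 but 24.25⁴ = 88529281/256 reaches it, so n = 4.

4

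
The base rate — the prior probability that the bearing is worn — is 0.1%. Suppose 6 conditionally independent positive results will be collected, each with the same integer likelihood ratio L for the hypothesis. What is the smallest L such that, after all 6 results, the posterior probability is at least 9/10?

Prior odds = 0.001/0.999 = 1/999.
Target odds = 0.9/0.1 = 9.
Need L⁶ ≥ 9 ÷ (1/999) = 8991.
4⁶ = 4096 < 8991 ≤ 15625 = 5⁶, so L = 5.

5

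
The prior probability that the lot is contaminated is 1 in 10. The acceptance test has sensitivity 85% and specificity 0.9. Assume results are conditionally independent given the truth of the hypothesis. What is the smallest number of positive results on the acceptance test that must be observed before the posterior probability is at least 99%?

4

Prior odds = 0.1/0.9 = 1/9.
False-positive rate = 1 − 0.9 = 0.1; likelihood ratio of a positive = 0.85/0.1 = 8.5.
Target posterior odds = 0.99/0.01 = 99.
Require 8.5ⁿ ≥ 99 ÷ (1/9) = 891.
8.5³ = 614.125 falls short of 891 but 8.5⁴ = 5220.0625 reaches it, so n = 4.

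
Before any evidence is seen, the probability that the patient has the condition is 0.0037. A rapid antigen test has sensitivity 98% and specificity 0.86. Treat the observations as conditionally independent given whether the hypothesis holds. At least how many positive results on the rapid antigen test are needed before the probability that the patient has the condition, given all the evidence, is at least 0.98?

5

Prior odds = 0.0037/0.9963 = 37/9963.
False-positive rate = 1 − 0.86 = 0.14; likelihood ratio of a positive = 0.98/0.14 = 7.
Target odds: 0.98 ÷ 0.02 = 49.
Need (37/9963) × 7ⁿ ≥ 49, i.e. 7ⁿ ≥ 488187/37.
7⁴ = 2401 falls short of 488187/37 but 7⁵ = 16807 reaches it, so n = 5.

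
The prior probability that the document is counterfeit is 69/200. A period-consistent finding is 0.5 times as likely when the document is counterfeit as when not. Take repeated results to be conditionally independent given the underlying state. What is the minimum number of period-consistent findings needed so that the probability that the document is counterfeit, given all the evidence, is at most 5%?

Prior odds = 0.345/0.655 = 69/131.
Likelihood ratio per period-consistent finding = 0.5.
Target posterior odds = 0.05/0.95 = 1/19.
Require 0.5ⁿ ≤ 1/19 ÷ (69/131) = 131/1311.
0.5³ = 0.125 is still above 131/1311 but 0.5⁴ = 0.0625 is at or below it, so n = 4.

4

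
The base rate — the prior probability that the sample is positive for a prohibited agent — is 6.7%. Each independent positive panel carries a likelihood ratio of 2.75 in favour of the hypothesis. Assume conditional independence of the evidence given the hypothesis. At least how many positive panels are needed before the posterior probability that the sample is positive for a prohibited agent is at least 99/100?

Prior odds: 0.067 ÷ 0.933 = 67/933.
Likelihood ratio per positive panel = 2.75.
Target posterior odds = 0.99/0.01 = 99.
Need (67/933) × 2.75ⁿ ≥ 99, i.e. 2.75ⁿ ≥ 92367/67.
2.75⁷ = 19487171/16384 falls short of 92367/67 but 2.75⁸ = 214358881/65536 reaches it, so n = 8.

8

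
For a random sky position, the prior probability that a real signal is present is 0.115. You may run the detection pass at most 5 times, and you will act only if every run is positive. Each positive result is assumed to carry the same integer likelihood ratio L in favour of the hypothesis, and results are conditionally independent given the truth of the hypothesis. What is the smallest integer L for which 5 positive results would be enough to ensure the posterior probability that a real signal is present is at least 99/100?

4

Prior odds = 0.115/0.885 = 23/177.
Target odds = 0.99/0.01 = 99.
Need L⁵ ≥ 99 ÷ (23/177) = 17523/23.
3⁵ = 243 < 17523/23 ≤ 1024 = 4⁵, so L = 4.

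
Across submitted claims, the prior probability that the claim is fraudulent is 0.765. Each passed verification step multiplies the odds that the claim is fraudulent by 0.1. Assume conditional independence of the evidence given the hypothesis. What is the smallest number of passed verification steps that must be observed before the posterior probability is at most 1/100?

Prior odds = 0.765/0.235 = 153/47.
Likelihood ratio per passed verification step = 0.1.
Target posterior odds = 0.01/0.99 = 1/99.
Need (153/47) × 0.1ⁿ ≤ 1/99, i.e. 0.1ⁿ ≤ 47/15147.
0.1² = 0.01 is still above 47/15147 but 0.1³ = 0.001 is at or below it, so n = 3.

3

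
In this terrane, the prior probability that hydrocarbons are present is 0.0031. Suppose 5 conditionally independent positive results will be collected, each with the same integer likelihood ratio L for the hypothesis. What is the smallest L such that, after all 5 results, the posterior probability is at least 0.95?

Prior odds = 0.0031/0.9969 = 31/9969.
Target odds = 0.95/0.05 = 19.
Need L⁵ ≥ 19 ÷ (31/9969) = 189411/31.
5⁵ = 3125 < 189411/31 ≤ 7776 = 6⁵, so L = 6.

6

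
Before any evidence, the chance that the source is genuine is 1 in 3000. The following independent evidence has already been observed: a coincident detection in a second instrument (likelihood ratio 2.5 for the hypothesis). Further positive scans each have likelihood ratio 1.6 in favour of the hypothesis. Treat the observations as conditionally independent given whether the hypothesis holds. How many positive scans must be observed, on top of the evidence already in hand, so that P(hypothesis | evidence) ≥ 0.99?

Prior odds = (1/3000)/(2999/3000) = 1/2999.
Bayes factor of the evidence already in hand = 2.5.
Odds after that evidence = (1/2999) × 2.5 = 5/5998.
Target odds = 0.99/0.01 = 99.
Need 1.6ⁿ ≥ 99 ÷ (5/5998) = 118760.4.
1.6²⁴ ≈79228.2 falls short of 118760.4 but 1.6²⁵ ≈126765 reaches it, so n = 25.

25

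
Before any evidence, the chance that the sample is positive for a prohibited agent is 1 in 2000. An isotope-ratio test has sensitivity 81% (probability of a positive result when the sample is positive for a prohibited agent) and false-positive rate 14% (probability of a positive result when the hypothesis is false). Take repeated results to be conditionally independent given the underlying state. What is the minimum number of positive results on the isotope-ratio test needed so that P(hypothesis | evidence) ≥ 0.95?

Prior odds = 0.0005/0.9995 = 1/1999.
Likelihood ratio of a positive result = 0.81/0.14 = 81/14.
Target posterior odds = 0.95/0.05 = 19.
Need (1/1999) × (81/14)ⁿ ≥ 19, i.e. (81/14)ⁿ ≥ 37981.
(81/14)⁶ ≈37509.6 falls short of 37981 but (81/14)⁷ ≈217020 reaches it, so n = 7.

7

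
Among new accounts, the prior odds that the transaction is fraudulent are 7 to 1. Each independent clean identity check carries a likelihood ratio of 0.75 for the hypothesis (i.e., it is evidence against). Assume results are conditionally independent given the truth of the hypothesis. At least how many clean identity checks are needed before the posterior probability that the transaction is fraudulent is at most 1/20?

Prior odds = 7.
Likelihood ratio per clean identity check = 0.75.
Target odds: 0.05 ÷ 0.95 = 1/19.
Need 7 × 0.75ⁿ ≤ 1/19, i.e. 0.75ⁿ ≤ 1/133.
0.75¹⁶ ≈0.0100226 is still above 1/133 but 0.75¹⁷ ≈0.00751695 is at or below it, so n = 17.

17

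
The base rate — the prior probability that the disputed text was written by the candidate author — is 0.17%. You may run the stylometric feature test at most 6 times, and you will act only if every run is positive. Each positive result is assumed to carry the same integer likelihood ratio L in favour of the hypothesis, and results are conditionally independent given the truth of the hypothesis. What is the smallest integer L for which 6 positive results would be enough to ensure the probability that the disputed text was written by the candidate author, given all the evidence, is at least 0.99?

7

Prior odds = 0.0017/0.9983 = 17/9983.
Target odds = 0.99/0.01 = 99.
Need L⁶ ≥ 99 ÷ (17/9983) = 988317/17.
6⁶ = 46656 < 988317/17 ≤ 117649 = 7⁶, so L = 7.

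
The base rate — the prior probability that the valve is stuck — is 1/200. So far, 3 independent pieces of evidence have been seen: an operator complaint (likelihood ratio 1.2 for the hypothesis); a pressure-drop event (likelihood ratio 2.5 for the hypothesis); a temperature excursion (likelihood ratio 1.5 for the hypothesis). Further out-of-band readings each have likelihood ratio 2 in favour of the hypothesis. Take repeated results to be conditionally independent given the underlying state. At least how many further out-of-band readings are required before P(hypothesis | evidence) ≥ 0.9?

Prior odds = 0.005/0.995 = 1/199.
Combined Bayes factor of the evidence already in hand = 1.2 × 2.5 × 1.5 = 4.5.
Odds after that evidence = (1/199) × 4.5 = 9/398.
Target odds = 0.9/0.1 = 9.
Need 2ⁿ ≥ 9 ÷ (9/398) = 398.
2⁸ = 256 falls short of 398 but 2⁹ = 512 reaches it, so n = 9.

9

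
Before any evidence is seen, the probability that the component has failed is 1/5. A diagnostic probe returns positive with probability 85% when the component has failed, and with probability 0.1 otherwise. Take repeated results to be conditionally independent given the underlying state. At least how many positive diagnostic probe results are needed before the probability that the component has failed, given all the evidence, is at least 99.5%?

4

Prior odds: 0.2 ÷ 0.8 = 0.25.
Likelihood ratio of a positive result = 0.85/0.1 = 8.5.
Target odds: 0.995 ÷ 0.005 = 199.
Require 8.5ⁿ ≥ 199 ÷ 0.25 = 796.
8.5³ = 614.125 falls short of 796 but 8.5⁴ = 5220.0625 reaches it, so n = 4.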